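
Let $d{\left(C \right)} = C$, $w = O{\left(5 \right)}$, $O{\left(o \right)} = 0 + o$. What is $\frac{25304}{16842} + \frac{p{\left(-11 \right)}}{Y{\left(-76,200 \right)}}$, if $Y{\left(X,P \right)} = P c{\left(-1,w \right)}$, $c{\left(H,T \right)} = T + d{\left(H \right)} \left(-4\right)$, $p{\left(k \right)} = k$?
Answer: $\frac{7560323}{5052600} \approx 1.4963$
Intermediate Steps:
$O{\left(o \right)} = o$
$w = 5$
$c{\left(H,T \right)} = T - 4 H$ ($c{\left(H,T \right)} = T + H \left(-4\right) = T - 4 H$)
$Y{\left(X,P \right)} = 9 P$ ($Y{\left(X,P \right)} = P \left(5 - -4\right) = P \left(5 + 4\right) = P 9 = 9 P$)
$\frac{25304}{16842} + \frac{p{\left(-11 \right)}}{Y{\left(-76,200 \right)}} = \frac{25304}{16842} - \frac{11}{9 \cdot 200} = 25304 \cdot \frac{1}{16842} - \frac{11}{1800} = \frac{12652}{8421} - \frac{11}{1800} = \frac{7560323}{5052600}$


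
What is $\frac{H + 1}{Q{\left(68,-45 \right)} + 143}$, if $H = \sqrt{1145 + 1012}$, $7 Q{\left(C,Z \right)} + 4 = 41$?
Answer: $\frac{7}{1038} + \frac{7 \sqrt{2157}}{1038} \approx 0.31995$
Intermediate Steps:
$Q{\left(C,Z \right)} = \frac{37}{7}$ ($Q{\left(C,Z \right)} = - \frac{4}{7} + \frac{1}{7} \cdot 41 = - \frac{4}{7} + \frac{41}{7} = \frac{37}{7}$)
$H = \sqrt{2157} \approx 46.443$
$\frac{H + 1}{Q{\left(68,-45 \right)} + 143} = \frac{\sqrt{2157} + 1}{\frac{37}{7} + 143} = \frac{1 + \sqrt{2157}}{\frac{1038}{7}} = \left(1 + \sqrt{2157}\right) \frac{7}{1038} = \frac{7}{1038} + \frac{7 \sqrt{2157}}{1038}$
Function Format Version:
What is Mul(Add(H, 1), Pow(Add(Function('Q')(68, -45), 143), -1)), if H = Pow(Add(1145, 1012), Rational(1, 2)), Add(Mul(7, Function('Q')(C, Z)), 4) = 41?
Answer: Add(Rational(7, 1038), Mul(Rational(7, 1038), Pow(2157, Rational(1, 2)))) ≈ 0.31995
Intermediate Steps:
Function('Q')(C, Z) = Rational(37, 7) (Function('Q')(C, Z) = Add(Rational(-4, 7), Mul(Rational(1, 7), 41)) = Add(Rational(-4, 7), Rational(41, 7)) = Rational(37, 7))
H = Pow(2157, Rational(1, 2)) ≈ 46.443
Mul(Add(H, 1), Pow(Add(Function('Q')(68, -45), 143), -1)) = Mul(Add(Pow(2157, Rational(1, 2)), 1), Pow(Add(Rational(37, 7), 143), -1)) = Mul(Add(1, Pow(2157, Rational(1, 2))), Pow(Rational(1038, 7), -1)) = Mul(Add(1, Pow(2157, Rational(1, 2))), Rational(7, 1038)) = Add(Rational(7, 1038), Mul(Rational(7, 1038), Pow(2157, Rational(1, 2))))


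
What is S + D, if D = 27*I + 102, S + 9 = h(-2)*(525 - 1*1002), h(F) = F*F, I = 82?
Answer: 399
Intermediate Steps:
h(F) = F²
S = -1917 (S = -9 + (-2)²*(525 - 1*1002) = -9 + 4*(525 - 1002) = -9 + 4*(-477) = -9 - 1908 = -1917)
D = 2316 (D = 27*82 + 102 = 2214 + 102 = 2316)
S + D = -1917 + 2316 = 399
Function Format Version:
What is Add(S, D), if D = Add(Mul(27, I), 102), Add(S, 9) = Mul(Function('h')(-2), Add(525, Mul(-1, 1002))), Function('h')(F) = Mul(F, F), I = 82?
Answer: 399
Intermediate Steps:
Function('h')(F) = Pow(F, 2)
S = -1917 (S = Add(-9, Mul(Pow(-2, 2), Add(525, Mul(-1, 1002)))) = Add(-9, Mul(4, Add(525, -1002))) = Add(-9, Mul(4, -477)) = Add(-9, -1908) = -1917)
D = 2316 (D = Add(Mul(27, 82), 102) = Add(2214, 102) = 2316)
Add(S, D) = Add(-1917, 2316) = 399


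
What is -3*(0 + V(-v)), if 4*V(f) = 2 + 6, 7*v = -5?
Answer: -6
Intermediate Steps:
v = -5/7 (v = (1/7)*(-5) = -5/7 ≈ -0.71429)
V(f) = 2 (V(f) = (2 + 6)/4 = (1/4)*8 = 2)
-3*(0 + V(-v)) = -3*(0 + 2) = -3*2 = -1*6 = -6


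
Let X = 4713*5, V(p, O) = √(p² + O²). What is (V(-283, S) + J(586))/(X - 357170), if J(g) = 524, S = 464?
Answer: -524/333605 - √295385/333605 ≈ -0.0031999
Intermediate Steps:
V(p, O) = √(O² + p²)
X = 23565
(V(-283, S) + J(586))/(X - 357170) = (√(464² + (-283)²) + 524)/(23565 - 357170) = (√(215296 + 80089) + 524)/(-333605) = (√295385 + 524)*(-1/333605) = (524 + √295385)*(-1/333605) = -524/333605 - √295385/333605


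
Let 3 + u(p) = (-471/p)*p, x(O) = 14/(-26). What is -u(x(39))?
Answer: 474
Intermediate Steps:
x(O) = -7/13 (x(O) = 14*(-1/26) = -7/13)
u(p) = -474 (u(p) = -3 + (-471/p)*p = -3 - 471 = -474)
-u(x(39)) = -1*(-474) = 474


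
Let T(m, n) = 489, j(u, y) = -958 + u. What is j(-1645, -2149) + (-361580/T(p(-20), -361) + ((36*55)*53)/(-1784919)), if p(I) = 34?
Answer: -972468940151/290941797 ≈ -3342.5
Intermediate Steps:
j(-1645, -2149) + (-361580/T(p(-20), -361) + ((36*55)*53)/(-1784919)) = (-958 - 1645) + (-361580/489 + ((36*55)*53)/(-1784919)) = -2603 + (-361580*1/489 + (1980*53)*(-1/1784919)) = -2603 + (-361580/489 + 104940*(-1/1784919)) = -2603 + (-361580/489 - 34980/594973) = -2603 - 215147442560/290941797 = -972468940151/290941797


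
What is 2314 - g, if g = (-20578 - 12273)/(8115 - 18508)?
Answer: 1264029/547 ≈ 2310.8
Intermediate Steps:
g = 1729/547 (g = -32851/(-10393) = -32851*(-1/10393) = 1729/547 ≈ 3.1609)
2314 - g = 2314 - 1*1729/547 = 2314 - 1729/547 = 1264029/547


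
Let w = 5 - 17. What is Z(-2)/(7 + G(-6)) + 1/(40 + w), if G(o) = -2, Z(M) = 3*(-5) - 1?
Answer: -443/140 ≈ -3.1643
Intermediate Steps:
w = -12
Z(M) = -16 (Z(M) = -15 - 1 = -16)
Z(-2)/(7 + G(-6)) + 1/(40 + w) = -16/(7 - 2) + 1/(40 - 12) = -16/5 + 1/28 = -443/140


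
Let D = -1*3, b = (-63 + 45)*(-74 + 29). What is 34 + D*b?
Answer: -2396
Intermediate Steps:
b = 810 (b = -18*(-45) = 810)
D = -3
34 + D*b = 34 - 3*810 = 34 - 2430 = -2396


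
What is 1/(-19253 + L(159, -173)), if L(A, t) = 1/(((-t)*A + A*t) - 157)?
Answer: -157/3022722 ≈ -5.1940e-5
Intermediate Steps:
L(A, t) = -1/157 (L(A, t) = 1/((-A*t + A*t) - 157) = 1/(0 - 157) = 1/(-157) = -1/157)
1/(-19253 + L(159, -173)) = 1/(-19253 - 1/157) = 1/(-3022722/157) = -157/3022722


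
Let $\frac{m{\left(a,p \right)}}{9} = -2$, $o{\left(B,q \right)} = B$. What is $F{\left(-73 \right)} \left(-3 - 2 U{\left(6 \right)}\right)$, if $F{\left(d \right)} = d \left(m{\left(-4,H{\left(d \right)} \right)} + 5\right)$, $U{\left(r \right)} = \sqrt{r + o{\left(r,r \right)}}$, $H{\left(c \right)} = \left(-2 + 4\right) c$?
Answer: $-2847 - 3796 \sqrt{3} \approx -9421.9$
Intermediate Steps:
$H{\left(c \right)} = 2 c$
$m{\left(a,p \right)} = -18$ ($m{\left(a,p \right)} = 9 \left(-2\right) = -18$)
$U{\left(r \right)} = \sqrt{2} \sqrt{r}$ ($U{\left(r \right)} = \sqrt{r + r} = \sqrt{2 r} = \sqrt{2} \sqrt{r}$)
$F{\left(d \right)} = - 13 d$ ($F{\left(d \right)} = d \left(-18 + 5\right) = d \left(-13\right) = - 13 d$)
$F{\left(-73 \right)} \left(-3 - 2 U{\left(6 \right)}\right) = \left(-13\right) \left(-73\right) \left(-3 - 2 \sqrt{2} \sqrt{6}\right) = 949 \left(-3 - 2 \cdot 2 \sqrt{3}\right) = 949 \left(-3 - 4 \sqrt{3}\right) = -2847 - 3796 \sqrt{3}$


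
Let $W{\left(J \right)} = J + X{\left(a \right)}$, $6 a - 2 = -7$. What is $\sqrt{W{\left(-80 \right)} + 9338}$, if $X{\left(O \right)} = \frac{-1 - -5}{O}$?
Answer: $\frac{\sqrt{231330}}{5} \approx 96.194$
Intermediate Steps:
$a = - \frac{5}{6}$ ($a = \frac{1}{3} + \frac{1}{6} \left(-7\right) = \frac{1}{3} - \frac{7}{6} = - \frac{5}{6} \approx -0.83333$)
$X{\left(O \right)} = \frac{4}{O}$ ($X{\left(O \right)} = \frac{-1 + 5}{O} = \frac{4}{O}$)
$W{\left(J \right)} = - \frac{24}{5} + J$ ($W{\left(J \right)} = J + \frac{4}{- \frac{5}{6}} = J + 4 \left(- \frac{6}{5}\right) = J - \frac{24}{5} = - \frac{24}{5} + J$)
$\sqrt{W{\left(-80 \right)} + 9338} = \sqrt{\left(- \frac{24}{5} - 80\right) + 9338} = \sqrt{- \frac{424}{5} + 9338} = \sqrt{\frac{46266}{5}} = \frac{\sqrt{231330}}{5}$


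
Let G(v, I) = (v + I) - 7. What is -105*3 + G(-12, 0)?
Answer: -334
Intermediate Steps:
G(v, I) = -7 + I + v (G(v, I) = (I + v) - 7 = -7 + I + v)
-105*3 + G(-12, 0) = -105*3 + (-7 + 0 - 12) = -315 - 19 = -334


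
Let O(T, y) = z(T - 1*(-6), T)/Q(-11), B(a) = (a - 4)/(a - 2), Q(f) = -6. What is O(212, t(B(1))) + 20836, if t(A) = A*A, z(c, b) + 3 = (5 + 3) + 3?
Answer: 62504/3 ≈ 20835.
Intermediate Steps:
B(a) = (-4 + a)/(-2 + a)
z(c, b) = 8 (z(c, b) = -3 + ((5 + 3) + 3) = -3 + (8 + 3) = -3 + 11 = 8)
t(A) = A²
O(T, y) = -4/3 (O(T, y) = 8/(-6) = 8*(-⅙) = -4/3)
O(212, t(B(1))) + 20836 = -4/3 + 20836 = 62504/3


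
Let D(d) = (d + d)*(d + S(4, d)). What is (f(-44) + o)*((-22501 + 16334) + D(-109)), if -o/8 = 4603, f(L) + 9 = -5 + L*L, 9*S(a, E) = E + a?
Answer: -702868110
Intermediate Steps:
S(a, E) = E/9 + a/9 (S(a, E) = (E + a)/9 = E/9 + a/9)
f(L) = -14 + L² (f(L) = -9 + (-5 + L*L) = -9 + (-5 + L²) = -14 + L²)
o = -36824 (o = -8*4603 = -36824)
D(d) = 2*d*(4/9 + 10*d/9) (D(d) = (d + d)*(d + (d/9 + (⅑)*4)) = (2*d)*(d + (d/9 + 4/9)) = (2*d)*(d + (4/9 + d/9)) = (2*d)*(4/9 + 10*d/9) = 2*d*(4/9 + 10*d/9))
(f(-44) + o)*((-22501 + 16334) + D(-109)) = ((-14 + (-44)²) - 36824)*((-22501 + 16334) + (4/9)*(-109)*(2 + 5*(-109))) = ((-14 + 1936) - 36824)*(-6167 + (4/9)*(-109)*(2 - 545)) = (1922 - 36824)*(-6167 + (4/9)*(-109)*(-543)) = -34902*(-6167 + 78916/3) = -34902*60415/3 = -702868110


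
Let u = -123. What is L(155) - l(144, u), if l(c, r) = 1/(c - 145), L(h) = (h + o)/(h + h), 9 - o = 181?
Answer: 293/310 ≈ 0.94516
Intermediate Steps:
o = -172 (o = 9 - 1*181 = 9 - 181 = -172)
L(h) = (-172 + h)/(2*h) (L(h) = (h - 172)/(h + h) = (-172 + h)/((2*h)) = (-172 + h)*(1/(2*h)) = (-172 + h)/(2*h))
l(c, r) = 1/(-145 + c)
L(155) - l(144, u) = (½)*(-172 + 155)/155 - 1/(-145 + 144) = (½)*(1/155)*(-17) - 1/(-1) = -17/310 - 1*(-1) = -17/310 + 1 = 293/310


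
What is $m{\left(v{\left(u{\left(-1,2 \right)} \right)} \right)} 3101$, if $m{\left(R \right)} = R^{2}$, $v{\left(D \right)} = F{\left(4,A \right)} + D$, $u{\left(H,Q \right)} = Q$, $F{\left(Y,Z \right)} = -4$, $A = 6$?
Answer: $12404$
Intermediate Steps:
$v{\left(D \right)} = -4 + D$
$m{\left(v{\left(u{\left(-1,2 \right)} \right)} \right)} 3101 = \left(-4 + 2\right)^{2} \cdot 3101 = \left(-2\right)^{2} \cdot 3101 = 4 \cdot 3101 = 12404$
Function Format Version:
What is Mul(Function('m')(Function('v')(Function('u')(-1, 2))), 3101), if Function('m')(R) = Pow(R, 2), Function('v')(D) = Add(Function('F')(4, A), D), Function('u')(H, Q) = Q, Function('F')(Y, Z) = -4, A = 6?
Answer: 12404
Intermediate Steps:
Function('v')(D) = Add(-4, D)
Mul(Function('m')(Function('v')(Function('u')(-1, 2))), 3101) = Mul(Pow(Add(-4, 2), 2), 3101) = Mul(Pow(-2, 2), 3101) = Mul(4, 3101) = 12404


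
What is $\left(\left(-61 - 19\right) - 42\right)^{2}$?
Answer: $14884$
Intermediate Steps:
$\left(\left(-61 - 19\right) - 42\right)^{2} = \left(-80 - 42\right)^{2} = \left(-122\right)^{2} = 14884$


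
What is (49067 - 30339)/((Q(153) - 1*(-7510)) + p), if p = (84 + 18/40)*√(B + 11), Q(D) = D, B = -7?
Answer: 187280/78319 ≈ 2.3912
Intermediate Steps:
p = 1689/10 (p = (84 + 18/40)*√(-7 + 11) = (84 + 18*(1/40))*√4 = (84 + 9/20)*2 = (1689/20)*2 = 1689/10 ≈ 168.90)
(49067 - 30339)/((Q(153) - 1*(-7510)) + p) = (49067 - 30339)/((153 - 1*(-7510)) + 1689/10) = 18728/((153 + 7510) + 1689/10) = 18728/(7663 + 1689/10) = 18728/(78319/10) = 18728*(10/78319) = 187280/78319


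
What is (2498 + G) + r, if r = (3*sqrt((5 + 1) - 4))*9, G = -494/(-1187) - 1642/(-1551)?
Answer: 4601625674/1841037 + 27*sqrt(2) ≈ 2537.7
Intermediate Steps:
G = 2715248/1841037 (G = -494*(-1/1187) - 1642*(-1/1551) = 494/1187 + 1642/1551 = 2715248/1841037 ≈ 1.4748)
r = 27*sqrt(2) (r = (3*sqrt(6 - 4))*9 = (3*sqrt(2))*9 = 27*sqrt(2) ≈ 38.184)
(2498 + G) + r = (2498 + 2715248/1841037) + 27*sqrt(2) = 4601625674/1841037 + 27*sqrt(2)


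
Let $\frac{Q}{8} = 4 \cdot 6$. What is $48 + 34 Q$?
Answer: $6576$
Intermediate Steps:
$Q = 192$ ($Q = 8 \cdot 4 \cdot 6 = 8 \cdot 24 = 192$)
$48 + 34 Q = 48 + 34 \cdot 192 = 48 + 6528 = 6576$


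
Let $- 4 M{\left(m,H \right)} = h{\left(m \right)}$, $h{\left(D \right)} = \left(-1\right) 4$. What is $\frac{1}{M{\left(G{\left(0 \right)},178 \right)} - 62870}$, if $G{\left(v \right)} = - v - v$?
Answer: $- \frac{1}{62869} \approx -1.5906 \cdot 10^{-5}$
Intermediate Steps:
$h{\left(D \right)} = -4$
$G{\left(v \right)} = - 2 v$
$M{\left(m,H \right)} = 1$ ($M{\left(m,H \right)} = \left(- \frac{1}{4}\right) \left(-4\right) = 1$)
$\frac{1}{M{\left(G{\left(0 \right)},178 \right)} - 62870} = \frac{1}{1 - 62870} = \frac{1}{-62869} = - \frac{1}{62869}$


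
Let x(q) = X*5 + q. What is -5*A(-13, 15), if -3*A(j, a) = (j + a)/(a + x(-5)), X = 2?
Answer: 1/6 ≈ 0.16667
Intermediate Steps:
x(q) = 10 + q (x(q) = 2*5 + q = 10 + q)
A(j, a) = -(a + j)/(3*(5 + a)) (A(j, a) = -(j + a)/(3*(a + (10 - 5))) = -(a + j)/(3*(a + 5)) = -(a + j)/(3*(5 + a)))
-5*A(-13, 15) = -5*(-1*15 - 1*(-13))/(3*(5 + 15)) = -5*(-15 + 13)/(3*20) = -5*(-2)/(3*20) = -5*(-1/30) = 1/6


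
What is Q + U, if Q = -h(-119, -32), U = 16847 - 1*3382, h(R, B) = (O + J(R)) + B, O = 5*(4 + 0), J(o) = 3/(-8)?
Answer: 107819/8 ≈ 13477.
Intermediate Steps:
J(o) = -3/8 (J(o) = 3*(-⅛) = -3/8)
O = 20 (O = 5*4 = 20)
h(R, B) = 157/8 + B (h(R, B) = (20 - 3/8) + B = 157/8 + B)
U = 13465 (U = 16847 - 3382 = 13465)
Q = 99/8 (Q = -(157/8 - 32) = -1*(-99/8) = 99/8 ≈ 12.375)
Q + U = 99/8 + 13465 = 107819/8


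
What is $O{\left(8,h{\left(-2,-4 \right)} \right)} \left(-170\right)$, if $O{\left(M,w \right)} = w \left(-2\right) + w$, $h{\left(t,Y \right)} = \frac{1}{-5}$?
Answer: $-34$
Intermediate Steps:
$h{\left(t,Y \right)} = - \frac{1}{5}$
$O{\left(M,w \right)} = - w$ ($O{\left(M,w \right)} = - 2 w + w = - w$)
$O{\left(8,h{\left(-2,-4 \right)} \right)} \left(-170\right) = \left(-1\right) \left(- \frac{1}{5}\right) \left(-170\right) = \frac{1}{5} \left(-170\right) = -34$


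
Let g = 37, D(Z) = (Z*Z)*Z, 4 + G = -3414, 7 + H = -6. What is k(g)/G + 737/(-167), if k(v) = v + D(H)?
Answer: -1079173/285403 ≈ -3.7812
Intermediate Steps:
H = -13 (H = -7 - 6 = -13)
G = -3418 (G = -4 - 3414 = -3418)
D(Z) = Z³ (D(Z) = Z²*Z = Z³)
k(v) = -2197 + v (k(v) = v + (-13)³ = v - 2197 = -2197 + v)
k(g)/G + 737/(-167) = (-2197 + 37)/(-3418) + 737/(-167) = -2160*(-1/3418) + 737*(-1/167) = 1080/1709 - 737/167 = -1079173/285403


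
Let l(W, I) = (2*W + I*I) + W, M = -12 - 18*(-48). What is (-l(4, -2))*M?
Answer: -13632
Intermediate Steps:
M = 852 (M = -12 + 864 = 852)
l(W, I) = I² + 3*W (l(W, I) = (2*W + I²) + W = (I² + 2*W) + W = I² + 3*W)
(-l(4, -2))*M = -((-2)² + 3*4)*852 = -(4 + 12)*852 = -1*16*852 = -16*852 = -13632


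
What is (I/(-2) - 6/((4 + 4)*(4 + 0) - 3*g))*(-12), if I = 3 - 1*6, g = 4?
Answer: -72/5 ≈ -14.400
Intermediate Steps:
I = -3 (I = 3 - 6 = -3)
(I/(-2) - 6/((4 + 4)*(4 + 0) - 3*g))*(-12) = (-3/(-2) - 6/((4 + 4)*(4 + 0) - 3*4))*(-12) = (-3*(-½) - 6/(8*4 - 12))*(-12) = (3/2 - 6/(32 - 12))*(-12) = (3/2 - 6/20)*(-12) = (3/2 - 6*1/20)*(-12) = (3/2 - 3/10)*(-12) = (6/5)*(-12) = -72/5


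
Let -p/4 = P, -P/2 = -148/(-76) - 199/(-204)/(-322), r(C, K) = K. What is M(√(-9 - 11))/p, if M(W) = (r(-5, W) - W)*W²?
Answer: 0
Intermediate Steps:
P = -2426675/624036 (P = -2*(-148/(-76) - 199/(-204)/(-322)) = -2*(-148*(-1/76) - 199*(-1/204)*(-1/322)) = -2*(37/19 + (199/204)*(-1/322)) = -2*(37/19 - 199/65688) = -2*2426675/1248072 = -2426675/624036 ≈ -3.8887)
M(W) = 0 (M(W) = (W - W)*W² = 0*W² = 0)
p = 2426675/156009 (p = -4*(-2426675/624036) = 2426675/156009 ≈ 15.555)
M(√(-9 - 11))/p = 0/(2426675/156009) = 0*(156009/2426675) = 0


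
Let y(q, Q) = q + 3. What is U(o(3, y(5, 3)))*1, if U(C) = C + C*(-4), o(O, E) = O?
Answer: -9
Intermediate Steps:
y(q, Q) = 3 + q
U(C) = -3*C (U(C) = C - 4*C = -3*C)
U(o(3, y(5, 3)))*1 = -3*3*1 = -9*1 = -9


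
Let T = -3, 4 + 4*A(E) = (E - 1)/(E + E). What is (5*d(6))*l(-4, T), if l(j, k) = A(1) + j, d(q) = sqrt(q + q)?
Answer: -50*sqrt(3) ≈ -86.603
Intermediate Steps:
A(E) = -1 + (-1 + E)/(8*E) (A(E) = -1 + ((E - 1)/(E + E))/4 = -1 + ((-1 + E)/((2*E)))/4 = -1 + ((-1 + E)*(1/(2*E)))/4 = -1 + ((-1 + E)/(2*E))/4 = -1 + (-1 + E)/(8*E))
d(q) = sqrt(2)*sqrt(q) (d(q) = sqrt(2*q) = sqrt(2)*sqrt(q))
l(j, k) = -1 + j (l(j, k) = (1/8)*(-1 - 7*1)/1 + j = (1/8)*1*(-1 - 7) + j = (1/8)*1*(-8) + j = -1 + j)
(5*d(6))*l(-4, T) = (5*(sqrt(2)*sqrt(6)))*(-1 - 4) = (5*(2*sqrt(3)))*(-5) = (10*sqrt(3))*(-5) = -50*sqrt(3)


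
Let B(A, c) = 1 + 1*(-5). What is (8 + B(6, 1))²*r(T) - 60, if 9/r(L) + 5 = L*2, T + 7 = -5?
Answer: -1884/29 ≈ -64.966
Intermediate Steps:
T = -12 (T = -7 - 5 = -12)
B(A, c) = -4 (B(A, c) = 1 - 5 = -4)
r(L) = 9/(-5 + 2*L) (r(L) = 9/(-5 + L*2) = 9/(-5 + 2*L))
(8 + B(6, 1))²*r(T) - 60 = (8 - 4)²*(9/(-5 + 2*(-12))) - 60 = 4²*(9/(-5 - 24)) - 60 = 16*(9/(-29)) - 60 = 16*(9*(-1/29)) - 60 = 16*(-9/29) - 60 = -144/29 - 60 = -1884/29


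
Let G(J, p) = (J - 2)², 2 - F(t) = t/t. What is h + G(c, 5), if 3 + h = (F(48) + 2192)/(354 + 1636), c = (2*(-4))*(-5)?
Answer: 2869783/1990 ≈ 1442.1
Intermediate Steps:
c = 40 (c = -8*(-5) = 40)
F(t) = 1 (F(t) = 2 - t/t = 2 - 1*1 = 2 - 1 = 1)
G(J, p) = (-2 + J)²
h = -3777/1990 (h = -3 + (1 + 2192)/(354 + 1636) = -3 + 2193/1990 = -3777/1990 ≈ -1.8980)
h + G(c, 5) = -3777/1990 + (-2 + 40)² = -3777/1990 + 38² = -3777/1990 + 1444 = 2869783/1990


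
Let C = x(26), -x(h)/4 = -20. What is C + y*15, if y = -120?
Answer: -1720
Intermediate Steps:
x(h) = 80 (x(h) = -4*(-20) = 80)
C = 80
C + y*15 = 80 - 120*15 = 80 - 1800 = -1720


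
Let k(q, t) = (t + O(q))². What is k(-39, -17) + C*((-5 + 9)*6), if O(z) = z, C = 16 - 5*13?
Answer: 1960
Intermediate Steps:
C = -49 (C = 16 - 65 = -49)
k(q, t) = (q + t)² (k(q, t) = (t + q)² = (q + t)²)
k(-39, -17) + C*((-5 + 9)*6) = (-39 - 17)² - 49*(-5 + 9)*6 = (-56)² - 196*6 = 3136 - 49*24 = 3136 - 1176 = 1960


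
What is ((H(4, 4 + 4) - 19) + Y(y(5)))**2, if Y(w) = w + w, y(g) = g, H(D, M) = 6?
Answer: 9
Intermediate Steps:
Y(w) = 2*w
((H(4, 4 + 4) - 19) + Y(y(5)))**2 = ((6 - 19) + 2*5)**2 = (-13 + 10)**2 = (-3)**2 = 9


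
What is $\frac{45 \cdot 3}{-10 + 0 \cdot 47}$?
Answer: $- \frac{27}{2} \approx -13.5$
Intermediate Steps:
$\frac{45 \cdot 3}{-10 + 0 \cdot 47} = \frac{135}{-10 + 0} = \frac{135}{-10} = 135 \left(- \frac{1}{10}\right) = - \frac{27}{2}$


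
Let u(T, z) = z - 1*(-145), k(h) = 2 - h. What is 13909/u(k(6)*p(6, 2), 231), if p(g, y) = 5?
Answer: 13909/376 ≈ 36.992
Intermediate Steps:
u(T, z) = 145 + z (u(T, z) = z + 145 = 145 + z)
13909/u(k(6)*p(6, 2), 231) = 13909/(145 + 231) = 13909/376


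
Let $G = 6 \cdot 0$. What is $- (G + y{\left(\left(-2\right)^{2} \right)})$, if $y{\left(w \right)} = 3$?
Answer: $-3$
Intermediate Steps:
$G = 0$
$- (G + y{\left(\left(-2\right)^{2} \right)}) = - (0 + 3) = \left(-1\right) 3 = -3$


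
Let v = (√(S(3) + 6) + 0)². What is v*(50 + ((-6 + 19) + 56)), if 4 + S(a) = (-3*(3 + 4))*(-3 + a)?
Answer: 238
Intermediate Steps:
S(a) = 59 - 21*a (S(a) = -4 + (-3*(3 + 4))*(-3 + a) = -4 + (-3*7)*(-3 + a) = -4 - 21*(-3 + a) = -4 + (63 - 21*a) = 59 - 21*a)
v = 2 (v = (√((59 - 21*3) + 6) + 0)² = (√((59 - 63) + 6) + 0)² = (√(-4 + 6) + 0)² = (√2 + 0)² = (√2)² = 2)
v*(50 + ((-6 + 19) + 56)) = 2*(50 + ((-6 + 19) + 56)) = 2*(50 + (13 + 56)) = 2*(50 + 69) = 2*119 = 238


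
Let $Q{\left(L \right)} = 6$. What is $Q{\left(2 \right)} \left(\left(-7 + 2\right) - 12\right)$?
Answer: $-102$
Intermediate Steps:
$Q{\left(2 \right)} \left(\left(-7 + 2\right) - 12\right) = 6 \left(\left(-7 + 2\right) - 12\right) = 6 \left(-5 - 12\right) = 6 \left(-17\right) = -102$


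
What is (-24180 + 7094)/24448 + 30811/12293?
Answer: 271614565/150269632 ≈ 1.8075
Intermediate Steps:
(-24180 + 7094)/24448 + 30811/12293 = -17086*1/24448 + 30811*(1/12293) = -8543/12224 + 30811/12293 = 271614565/150269632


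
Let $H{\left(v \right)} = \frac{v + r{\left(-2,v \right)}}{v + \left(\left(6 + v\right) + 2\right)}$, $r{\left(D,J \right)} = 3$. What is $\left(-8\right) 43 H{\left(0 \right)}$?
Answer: $-129$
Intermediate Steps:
$H{\left(v \right)} = \frac{3 + v}{8 + 2 v}$ ($H{\left(v \right)} = \frac{v + 3}{v + \left(\left(6 + v\right) + 2\right)} = \frac{3 + v}{v + \left(8 + v\right)} = \frac{3 + v}{8 + 2 v}$)
$\left(-8\right) 43 H{\left(0 \right)} = \left(-8\right) 43 \frac{3 + 0}{2 \left(4 + 0\right)} = - 344 \cdot \frac{1}{2} \cdot \frac{1}{4} \cdot 3 = \left(-344\right) \frac{3}{8} = -129$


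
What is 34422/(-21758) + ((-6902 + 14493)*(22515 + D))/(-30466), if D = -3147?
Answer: -799990998639/165719807 ≈ -4827.4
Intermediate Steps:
34422/(-21758) + ((-6902 + 14493)*(22515 + D))/(-30466) = 34422/(-21758) + ((-6902 + 14493)*(22515 - 3147))/(-30466) = 34422*(-1/21758) + (7591*19368)*(-1/30466) = -17211/10879 + 147022488*(-1/30466) = -17211/10879 - 73511244/15233 = -799990998639/165719807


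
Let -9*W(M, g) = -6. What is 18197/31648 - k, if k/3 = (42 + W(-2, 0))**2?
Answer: -518466241/94944 ≈ -5460.8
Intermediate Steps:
W(M, g) = 2/3 (W(M, g) = -1/9*(-6) = 2/3)
k = 16384/3 (k = 3*(42 + 2/3)**2 = 3*(128/3)**2 = 3*(16384/9) = 16384/3 ≈ 5461.3)
18197/31648 - k = 18197/31648 - 1*16384/3 = 18197*(1/31648) - 16384/3 = 18197/31648 - 16384/3 = -518466241/94944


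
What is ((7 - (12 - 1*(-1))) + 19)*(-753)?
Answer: -9789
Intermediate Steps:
((7 - (12 - 1*(-1))) + 19)*(-753) = ((7 - (12 + 1)) + 19)*(-753) = ((7 - 1*13) + 19)*(-753) = ((7 - 13) + 19)*(-753) = (-6 + 19)*(-753) = 13*(-753) = -9789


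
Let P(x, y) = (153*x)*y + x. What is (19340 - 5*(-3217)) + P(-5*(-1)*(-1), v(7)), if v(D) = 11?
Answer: 27005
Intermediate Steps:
P(x, y) = x + 153*x*y (P(x, y) = 153*x*y + x = x + 153*x*y)
(19340 - 5*(-3217)) + P(-5*(-1)*(-1), v(7)) = (19340 - 5*(-3217)) + (-5*(-1)*(-1))*(1 + 153*11) = (19340 + 16085) + (5*(-1))*(1 + 1683) = 35425 - 5*1684 = 35425 - 8420 = 27005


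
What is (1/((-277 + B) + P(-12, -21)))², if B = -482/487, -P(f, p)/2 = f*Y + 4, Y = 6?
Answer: 237169/4781584201 ≈ 4.9600e-5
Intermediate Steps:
P(f, p) = -8 - 12*f (P(f, p) = -2*(f*6 + 4) = -2*(6*f + 4) = -2*(4 + 6*f) = -8 - 12*f)
B = -482/487 (B = -482*1/487 = -482/487 ≈ -0.98973)
(1/((-277 + B) + P(-12, -21)))² = (1/((-277 - 482/487) + (-8 - 12*(-12))))² = (1/(-135381/487 + (-8 + 144)))² = (1/(-135381/487 + 136))² = (1/(-69149/487))² = (-487/69149)² = 237169/4781584201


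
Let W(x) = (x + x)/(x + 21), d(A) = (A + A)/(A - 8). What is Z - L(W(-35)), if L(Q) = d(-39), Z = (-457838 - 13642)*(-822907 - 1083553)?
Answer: 42246314757522/47 ≈ 8.9886e+11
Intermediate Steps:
d(A) = 2*A/(-8 + A) (d(A) = (2*A)/(-8 + A) = 2*A/(-8 + A))
Z = 898857760800 (Z = -471480*(-1906460) = 898857760800)
W(x) = 2*x/(21 + x) (W(x) = (2*x)/(21 + x) = 2*x/(21 + x))
L(Q) = 78/47 (L(Q) = 2*(-39)/(-8 - 39) = 2*(-39)/(-47) = 2*(-39)*(-1/47) = 78/47)
Z - L(W(-35)) = 898857760800 - 1*78/47 = 898857760800 - 78/47 = 42246314757522/47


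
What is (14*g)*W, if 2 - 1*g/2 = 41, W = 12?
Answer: -13104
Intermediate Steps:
g = -78 (g = 4 - 2*41 = 4 - 82 = -78)
(14*g)*W = (14*(-78))*12 = -1092*12 = -13104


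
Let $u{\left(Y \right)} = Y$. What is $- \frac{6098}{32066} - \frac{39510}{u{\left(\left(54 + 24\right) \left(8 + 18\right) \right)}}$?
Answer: $- \frac{106607867}{5419154} \approx -19.672$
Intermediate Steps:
$- \frac{6098}{32066} - \frac{39510}{u{\left(\left(54 + 24\right) \left(8 + 18\right) \right)}} = - \frac{6098}{32066} - \frac{39510}{\left(54 + 24\right) \left(8 + 18\right)} = \left(-6098\right) \frac{1}{32066} - \frac{39510}{78 \cdot 26} = - \frac{3049}{16033} - \frac{39510}{2028} = - \frac{3049}{16033} - \frac{6585}{338} = - \frac{106607867}{5419154}$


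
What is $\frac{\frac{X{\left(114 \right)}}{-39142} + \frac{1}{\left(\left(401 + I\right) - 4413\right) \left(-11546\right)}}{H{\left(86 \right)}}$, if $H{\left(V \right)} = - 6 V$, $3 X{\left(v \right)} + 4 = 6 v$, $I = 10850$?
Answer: $\frac{26843585033}{2391908834665584} \approx 1.1223 \cdot 10^{-5}$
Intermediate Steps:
$X{\left(v \right)} = - \frac{4}{3} + 2 v$ ($X{\left(v \right)} = - \frac{4}{3} + \frac{6 v}{3} = - \frac{4}{3} + 2 v$)
$\frac{\frac{X{\left(114 \right)}}{-39142} + \frac{1}{\left(\left(401 + I\right) - 4413\right) \left(-11546\right)}}{H{\left(86 \right)}} = \frac{\frac{- \frac{4}{3} + 2 \cdot 114}{-39142} + \frac{1}{\left(\left(401 + 10850\right) - 4413\right) \left(-11546\right)}}{\left(-6\right) 86} = \frac{\left(- \frac{4}{3} + 228\right) \left(- \frac{1}{39142}\right) + \frac{1}{11251 - 4413} \left(- \frac{1}{11546}\right)}{-516} = \left(\frac{680}{3} \left(- \frac{1}{39142}\right) + \frac{1}{6838} \left(- \frac{1}{11546}\right)\right) \left(- \frac{1}{516}\right) = \left(- \frac{340}{58713} + \frac{1}{6838} \left(- \frac{1}{11546}\right)\right) \left(- \frac{1}{516}\right) = \left(- \frac{340}{58713} - \frac{1}{78951548}\right) \left(- \frac{1}{516}\right) = \left(- \frac{26843585033}{4635482237724}\right) \left(- \frac{1}{516}\right) = \frac{26843585033}{2391908834665584}$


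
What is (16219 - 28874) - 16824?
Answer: -29479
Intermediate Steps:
(16219 - 28874) - 16824 = -12655 - 16824 = -29479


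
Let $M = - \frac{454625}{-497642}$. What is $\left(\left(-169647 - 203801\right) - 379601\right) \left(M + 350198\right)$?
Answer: $- \frac{131236626279672309}{497642} \approx -2.6372 \cdot 10^{11}$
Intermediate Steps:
$M = \frac{454625}{497642}$ ($M = \left(-454625\right) \left(- \frac{1}{497642}\right) = \frac{454625}{497642} \approx 0.91356$)
$\left(\left(-169647 - 203801\right) - 379601\right) \left(M + 350198\right) = \left(\left(-169647 - 203801\right) - 379601\right) \left(\frac{454625}{497642} + 350198\right) = \left(\left(-169647 - 203801\right) - 379601\right) \frac{174273687741}{497642} = \left(-373448 - 379601\right) \frac{174273687741}{497642} = \left(-753049\right) \frac{174273687741}{497642} = - \frac{131236626279672309}{497642}$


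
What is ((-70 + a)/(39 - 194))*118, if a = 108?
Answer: -4484/155 ≈ -28.929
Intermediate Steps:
((-70 + a)/(39 - 194))*118 = ((-70 + 108)/(39 - 194))*118 = (38/(-155))*118 = (38*(-1/155))*118 = -38/155*118 = -4484/155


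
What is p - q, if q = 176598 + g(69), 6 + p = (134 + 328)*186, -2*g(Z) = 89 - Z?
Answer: -90662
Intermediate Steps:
g(Z) = -89/2 + Z/2 (g(Z) = -(89 - Z)/2 = -89/2 + Z/2)
p = 85926 (p = -6 + (134 + 328)*186 = -6 + 462*186 = -6 + 85932 = 85926)
q = 176588 (q = 176598 + (-89/2 + (1/2)*69) = 176598 + (-89/2 + 69/2) = 176598 - 10 = 176588)
p - q = 85926 - 1*176588 = 85926 - 176588 = -90662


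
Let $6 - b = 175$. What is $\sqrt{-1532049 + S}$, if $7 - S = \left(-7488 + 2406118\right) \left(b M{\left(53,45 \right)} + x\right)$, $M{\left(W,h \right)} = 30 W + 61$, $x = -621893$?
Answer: $\sqrt{2160953018518} \approx 1.47 \cdot 10^{6}$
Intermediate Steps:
$b = -169$ ($b = 6 - 175 = -169$)
$M{\left(W,h \right)} = 61 + 30 W$
$S = 2160954550567$ ($S = 7 - \left(-7488 + 2406118\right) \left(- 169 \left(61 + 30 \cdot 53\right) - 621893\right) = 7 - 2398630 \left(- 169 \left(61 + 1590\right) - 621893\right) = 7 - 2398630 \left(\left(-169\right) 1651 - 621893\right) = 7 - 2398630 \left(-279019 - 621893\right) = 7 - 2398630 \left(-900912\right) = 7 - -2160954550560 = 7 + 2160954550560 = 2160954550567$)
$\sqrt{-1532049 + S} = \sqrt{-1532049 + 2160954550567} = \sqrt{2160953018518}$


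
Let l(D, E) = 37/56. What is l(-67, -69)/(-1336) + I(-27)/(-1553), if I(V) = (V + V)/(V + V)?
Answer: -132277/116189248 ≈ -0.0011385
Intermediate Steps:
l(D, E) = 37/56 (l(D, E) = 37*(1/56) = 37/56)
I(V) = 1 (I(V) = (2*V)/((2*V)) = (2*V)*(1/(2*V)) = 1)
l(-67, -69)/(-1336) + I(-27)/(-1553) = (37/56)/(-1336) + 1/(-1553) = (37/56)*(-1/1336) + 1*(-1/1553) = -37/74816 - 1/1553 = -132277/116189248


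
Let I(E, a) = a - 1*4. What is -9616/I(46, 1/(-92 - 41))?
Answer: 1278928/533 ≈ 2399.5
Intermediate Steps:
I(E, a) = -4 + a (I(E, a) = a - 4 = -4 + a)
-9616/I(46, 1/(-92 - 41)) = -9616/(-4 + 1/(-92 - 41)) = -9616/(-4 + 1/(-133)) = -9616/(-4 - 1/133) = -9616/(-533/133) = -9616*(-133/533) = 1278928/533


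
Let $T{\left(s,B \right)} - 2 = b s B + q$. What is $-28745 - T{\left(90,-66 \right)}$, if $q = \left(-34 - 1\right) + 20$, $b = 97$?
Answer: $547448$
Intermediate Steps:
$q = -15$ ($q = -35 + 20 = -15$)
$T{\left(s,B \right)} = -13 + 97 B s$ ($T{\left(s,B \right)} = 2 + \left(97 s B - 15\right) = 2 + \left(97 B s - 15\right) = 2 + \left(-15 + 97 B s\right) = -13 + 97 B s$)
$-28745 - T{\left(90,-66 \right)} = -28745 - \left(-13 + 97 \left(-66\right) 90\right) = -28745 - \left(-13 - 576180\right) = -28745 - -576193 = -28745 + 576193 = 547448$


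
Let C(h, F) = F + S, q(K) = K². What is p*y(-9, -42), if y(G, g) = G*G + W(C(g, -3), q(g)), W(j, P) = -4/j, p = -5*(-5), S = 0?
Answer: 6175/3 ≈ 2058.3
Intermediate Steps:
C(h, F) = F (C(h, F) = F + 0 = F)
p = 25
y(G, g) = 4/3 + G² (y(G, g) = G*G - 4/(-3) = G² - 4*(-⅓) = G² + 4/3 = 4/3 + G²)
p*y(-9, -42) = 25*(4/3 + (-9)²) = 25*(4/3 + 81) = 25*(247/3) = 6175/3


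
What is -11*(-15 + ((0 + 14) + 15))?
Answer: -154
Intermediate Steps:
-11*(-15 + ((0 + 14) + 15)) = -11*(-15 + (14 + 15)) = -11*(-15 + 29) = -11*14 = -154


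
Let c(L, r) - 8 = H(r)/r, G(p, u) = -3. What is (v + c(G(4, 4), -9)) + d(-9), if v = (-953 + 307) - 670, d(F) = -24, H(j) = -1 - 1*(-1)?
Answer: -1332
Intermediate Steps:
H(j) = 0 (H(j) = -1 + 1 = 0)
v = -1316 (v = -646 - 670 = -1316)
c(L, r) = 8 (c(L, r) = 8 + 0/r = 8 + 0 = 8)
(v + c(G(4, 4), -9)) + d(-9) = (-1316 + 8) - 24 = -1308 - 24 = -1332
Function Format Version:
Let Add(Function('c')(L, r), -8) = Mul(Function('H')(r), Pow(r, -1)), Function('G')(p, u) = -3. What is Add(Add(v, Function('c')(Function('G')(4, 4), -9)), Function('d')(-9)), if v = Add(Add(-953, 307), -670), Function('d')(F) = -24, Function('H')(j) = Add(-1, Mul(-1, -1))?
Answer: -1332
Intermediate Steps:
Function('H')(j) = 0 (Function('H')(j) = Add(-1, 1) = 0)
v = -1316 (v = Add(-646, -670) = -1316)
Function('c')(L, r) = 8 (Function('c')(L, r) = Add(8, Mul(0, Pow(r, -1))) = Add(8, 0) = 8)
Add(Add(v, Function('c')(Function('G')(4, 4), -9)), Function('d')(-9)) = Add(Add(-1316, 8), -24) = Add(-1308, -24) = -1332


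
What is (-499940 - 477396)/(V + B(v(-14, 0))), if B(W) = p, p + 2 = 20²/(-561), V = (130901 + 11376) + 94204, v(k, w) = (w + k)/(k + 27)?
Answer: -548285496/132664319 ≈ -4.1329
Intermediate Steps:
v(k, w) = (k + w)/(27 + k)
V = 236481 (V = 142277 + 94204 = 236481)
p = -1522/561 (p = -2 + 20²/(-561) = -2 + 400*(-1/561) = -2 - 400/561 = -1522/561 ≈ -2.7130)
B(W) = -1522/561
(-499940 - 477396)/(V + B(v(-14, 0))) = (-499940 - 477396)/(236481 - 1522/561) = -977336/132664319/561 = -977336*561/132664319 = -548285496/132664319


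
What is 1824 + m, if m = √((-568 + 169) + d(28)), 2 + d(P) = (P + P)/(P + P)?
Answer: 1824 + 20*I ≈ 1824.0 + 20.0*I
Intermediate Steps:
d(P) = -1 (d(P) = -2 + (P + P)/(P + P) = -2 + (2*P)/((2*P)) = -2 + (2*P)*(1/(2*P)) = -2 + 1 = -1)
m = 20*I (m = √((-568 + 169) - 1) = √(-399 - 1) = √(-400) = 20*I ≈ 20.0*I)
1824 + m = 1824 + 20*I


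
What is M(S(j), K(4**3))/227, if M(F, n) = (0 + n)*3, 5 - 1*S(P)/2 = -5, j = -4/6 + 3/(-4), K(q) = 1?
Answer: 3/227 ≈ 0.013216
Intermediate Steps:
j = -17/12 (j = -4*1/6 + 3*(-1/4) = -2/3 - 3/4 = -17/12 ≈ -1.4167)
S(P) = 20 (S(P) = 10 - 2*(-5) = 10 + 10 = 20)
M(F, n) = 3*n (M(F, n) = n*3 = 3*n)
M(S(j), K(4**3))/227 = (3*1)/227 = 3*(1/227) = 3/227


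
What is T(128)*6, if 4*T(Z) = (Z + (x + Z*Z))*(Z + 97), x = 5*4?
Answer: 5579550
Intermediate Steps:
x = 20
T(Z) = (97 + Z)*(20 + Z + Z²)/4 (T(Z) = ((Z + (20 + Z*Z))*(Z + 97))/4 = ((Z + (20 + Z²))*(97 + Z))/4 = ((20 + Z + Z²)*(97 + Z))/4 = ((97 + Z)*(20 + Z + Z²))/4 = (97 + Z)*(20 + Z + Z²)/4)
T(128)*6 = (485 + (¼)*128³ + (49/2)*128² + (117/4)*128)*6 = (485 + (¼)*2097152 + (49/2)*16384 + 3744)*6 = (485 + 524288 + 401408 + 3744)*6 = 929925*6 = 5579550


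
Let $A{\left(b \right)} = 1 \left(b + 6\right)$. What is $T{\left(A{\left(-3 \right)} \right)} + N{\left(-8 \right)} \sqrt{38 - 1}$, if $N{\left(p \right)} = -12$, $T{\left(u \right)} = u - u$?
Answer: $- 12 \sqrt{37} \approx -72.993$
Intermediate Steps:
$A{\left(b \right)} = 6 + b$ ($A{\left(b \right)} = 1 \left(6 + b\right) = 6 + b$)
$T{\left(u \right)} = 0$
$T{\left(A{\left(-3 \right)} \right)} + N{\left(-8 \right)} \sqrt{38 - 1} = 0 - 12 \sqrt{38 - 1} = 0 - 12 \sqrt{37} = - 12 \sqrt{37}$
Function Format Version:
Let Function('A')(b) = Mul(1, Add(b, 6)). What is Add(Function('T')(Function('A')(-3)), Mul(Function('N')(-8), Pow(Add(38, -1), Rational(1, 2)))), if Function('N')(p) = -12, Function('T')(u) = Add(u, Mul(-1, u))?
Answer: Mul(-12, Pow(37, Rational(1, 2))) ≈ -72.993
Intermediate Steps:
Function('A')(b) = Add(6, b) (Function('A')(b) = Mul(1, Add(6, b)) = Add(6, b))
Function('T')(u) = 0
Add(Function('T')(Function('A')(-3)), Mul(Function('N')(-8), Pow(Add(38, -1), Rational(1, 2)))) = Add(0, Mul(-12, Pow(Add(38, -1), Rational(1, 2)))) = Add(0, Mul(-12, Pow(37, Rational(1, 2)))) = Mul(-12, Pow(37, Rational(1, 2)))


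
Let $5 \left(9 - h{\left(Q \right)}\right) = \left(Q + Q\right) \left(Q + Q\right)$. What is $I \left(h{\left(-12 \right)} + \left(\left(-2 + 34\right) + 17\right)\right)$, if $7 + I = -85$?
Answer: $\frac{26312}{5} \approx 5262.4$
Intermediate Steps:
$I = -92$ ($I = -7 - 85 = -92$)
$h{\left(Q \right)} = 9 - \frac{4 Q^{2}}{5}$ ($h{\left(Q \right)} = 9 - \frac{\left(Q + Q\right) \left(Q + Q\right)}{5} = 9 - \frac{2 Q 2 Q}{5} = 9 - \frac{4 Q^{2}}{5}$)
$I \left(h{\left(-12 \right)} + \left(\left(-2 + 34\right) + 17\right)\right) = - 92 \left(\left(9 - \frac{4 \left(-12\right)^{2}}{5}\right) + \left(\left(-2 + 34\right) + 17\right)\right) = - 92 \left(\left(9 - \frac{576}{5}\right) + \left(32 + 17\right)\right) = - 92 \left(\left(9 - \frac{576}{5}\right) + 49\right) = - 92 \left(- \frac{531}{5} + 49\right) = \left(-92\right) \left(- \frac{286}{5}\right) = \frac{26312}{5}$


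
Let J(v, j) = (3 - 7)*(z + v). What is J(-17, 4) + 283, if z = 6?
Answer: 327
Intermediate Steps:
J(v, j) = -24 - 4*v (J(v, j) = (3 - 7)*(6 + v) = -4*(6 + v) = -24 - 4*v)
J(-17, 4) + 283 = (-24 - 4*(-17)) + 283 = (-24 + 68) + 283 = 44 + 283 = 327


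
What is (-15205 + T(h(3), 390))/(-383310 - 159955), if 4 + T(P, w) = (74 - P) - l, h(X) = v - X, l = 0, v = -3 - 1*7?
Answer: 15122/543265 ≈ 0.027835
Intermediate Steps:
v = -10 (v = -3 - 7 = -10)
h(X) = -10 - X
T(P, w) = 70 - P (T(P, w) = -4 + ((74 - P) - 1*0) = -4 + ((74 - P) + 0) = -4 + (74 - P) = 70 - P)
(-15205 + T(h(3), 390))/(-383310 - 159955) = (-15205 + (70 - (-10 - 1*3)))/(-383310 - 159955) = (-15205 + (70 - (-10 - 3)))/(-543265) = (-15205 + (70 - 1*(-13)))*(-1/543265) = (-15205 + (70 + 13))*(-1/543265) = (-15205 + 83)*(-1/543265) = -15122*(-1/543265) = 15122/543265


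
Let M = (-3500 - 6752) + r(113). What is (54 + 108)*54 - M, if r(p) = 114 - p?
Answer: 18999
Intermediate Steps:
M = -10251 (M = (-3500 - 6752) + (114 - 1*113) = -10252 + (114 - 113) = -10252 + 1 = -10251)
(54 + 108)*54 - M = (54 + 108)*54 - 1*(-10251) = 162*54 + 10251 = 8748 + 10251 = 18999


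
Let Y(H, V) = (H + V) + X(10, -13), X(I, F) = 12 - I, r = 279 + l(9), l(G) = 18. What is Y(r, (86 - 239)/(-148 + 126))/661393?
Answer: 6731/14550646 ≈ 0.00046259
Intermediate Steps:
r = 297 (r = 279 + 18 = 297)
Y(H, V) = 2 + H + V (Y(H, V) = (H + V) + (12 - 1*10) = (H + V) + (12 - 10) = (H + V) + 2 = 2 + H + V)
Y(r, (86 - 239)/(-148 + 126))/661393 = (2 + 297 + (86 - 239)/(-148 + 126))/661393 = (2 + 297 - 153/(-22))*(1/661393) = (2 + 297 - 153*(-1/22))*(1/661393) = (2 + 297 + 153/22)*(1/661393) = (6731/22)*(1/661393) = 6731/14550646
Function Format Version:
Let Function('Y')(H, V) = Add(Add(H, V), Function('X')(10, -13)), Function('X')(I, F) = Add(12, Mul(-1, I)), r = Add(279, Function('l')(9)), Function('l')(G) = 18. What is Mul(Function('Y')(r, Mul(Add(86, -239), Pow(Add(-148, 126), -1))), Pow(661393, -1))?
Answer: Rational(6731, 14550646) ≈ 0.00046259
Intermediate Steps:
r = 297 (r = Add(279, 18) = 297)
Function('Y')(H, V) = Add(2, H, V) (Function('Y')(H, V) = Add(Add(H, V), Add(12, Mul(-1, 10))) = Add(Add(H, V), Add(12, -10)) = Add(Add(H, V), 2) = Add(2, H, V))
Mul(Function('Y')(r, Mul(Add(86, -239), Pow(Add(-148, 126), -1))), Pow(661393, -1)) = Mul(Add(2, 297, Mul(Add(86, -239), Pow(Add(-148, 126), -1))), Pow(661393, -1)) = Mul(Add(2, 297, Mul(-153, Pow(-22, -1))), Rational(1, 661393)) = Mul(Add(2, 297, Mul(-153, Rational(-1, 22))), Rational(1, 661393)) = Mul(Add(2, 297, Rational(153, 22)), Rational(1, 661393)) = Mul(Rational(6731, 22), Rational(1, 661393)) = Rational(6731, 14550646)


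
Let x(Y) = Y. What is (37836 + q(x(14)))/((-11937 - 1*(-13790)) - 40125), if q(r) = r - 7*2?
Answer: -9459/9568 ≈ -0.98861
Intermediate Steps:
q(r) = -14 + r (q(r) = r - 14 = -14 + r)
(37836 + q(x(14)))/((-11937 - 1*(-13790)) - 40125) = (37836 + (-14 + 14))/((-11937 - 1*(-13790)) - 40125) = (37836 + 0)/((-11937 + 13790) - 40125) = 37836/(1853 - 40125) = 37836/(-38272) = 37836*(-1/38272) = -9459/9568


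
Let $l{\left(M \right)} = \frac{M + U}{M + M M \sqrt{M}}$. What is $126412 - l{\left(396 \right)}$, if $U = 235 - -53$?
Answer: $\frac{86350834389839}{683090485} - \frac{4104 \sqrt{11}}{62099135} \approx 1.2641 \cdot 10^{5}$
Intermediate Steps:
$U = 288$ ($U = 235 + 53 = 288$)
$l{\left(M \right)} = \frac{288 + M}{M + M^{\frac{5}{2}}}$ ($l{\left(M \right)} = \frac{M + 288}{M + M M \sqrt{M}} = \frac{288 + M}{M + M^{2} \sqrt{M}} = \frac{288 + M}{M + M^{\frac{5}{2}}}$)
$126412 - l{\left(396 \right)} = 126412 - \frac{288 + 396}{396 + 396^{\frac{5}{2}}} = 126412 - \frac{1}{396 + 940896 \sqrt{11}} \cdot 684 = 126412 - \frac{684}{396 + 940896 \sqrt{11}}$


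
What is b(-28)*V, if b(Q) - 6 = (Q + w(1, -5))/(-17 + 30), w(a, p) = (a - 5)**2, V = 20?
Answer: 1320/13 ≈ 101.54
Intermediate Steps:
w(a, p) = (-5 + a)**2
b(Q) = 94/13 + Q/13 (b(Q) = 6 + (Q + (-5 + 1)**2)/(-17 + 30) = 6 + (Q + (-4)**2)/13 = 6 + (Q + 16)*(1/13) = 6 + (16 + Q)*(1/13) = 6 + (16/13 + Q/13) = 94/13 + Q/13)
b(-28)*V = (94/13 + (1/13)*(-28))*20 = (94/13 - 28/13)*20 = (66/13)*20 = 1320/13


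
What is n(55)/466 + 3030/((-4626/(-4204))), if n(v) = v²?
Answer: 991659595/359286 ≈ 2760.1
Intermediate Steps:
n(55)/466 + 3030/((-4626/(-4204))) = 55²/466 + 3030/((-4626/(-4204))) = 3025*(1/466) + 3030/((-4626*(-1/4204))) = 3025/466 + 3030/(2313/2102) = 3025/466 + 3030*(2102/2313) = 3025/466 + 2123020/771 = 991659595/359286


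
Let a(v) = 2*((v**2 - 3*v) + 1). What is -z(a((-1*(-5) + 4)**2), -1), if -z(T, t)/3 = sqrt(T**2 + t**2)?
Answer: 3*sqrt(159719045) ≈ 37914.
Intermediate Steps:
a(v) = 2 - 6*v + 2*v**2 (a(v) = 2*(1 + v**2 - 3*v) = 2 - 6*v + 2*v**2)
z(T, t) = -3*sqrt(T**2 + t**2)
-z(a((-1*(-5) + 4)**2), -1) = -(-3)*sqrt((2 - 6*(-1*(-5) + 4)**2 + 2*((-1*(-5) + 4)**2)**2)**2 + (-1)**2) = -(-3)*sqrt((2 - 6*(5 + 4)**2 + 2*((5 + 4)**2)**2)**2 + 1) = -(-3)*sqrt((2 - 6*9**2 + 2*(9**2)**2)**2 + 1) = -(-3)*sqrt((2 - 6*81 + 2*81**2)**2 + 1) = -(-3)*sqrt((2 - 486 + 2*6561)**2 + 1) = -(-3)*sqrt((2 - 486 + 13122)**2 + 1) = -(-3)*sqrt(12638**2 + 1) = -(-3)*sqrt(159719044 + 1) = -(-3)*sqrt(159719045) = 3*sqrt(159719045)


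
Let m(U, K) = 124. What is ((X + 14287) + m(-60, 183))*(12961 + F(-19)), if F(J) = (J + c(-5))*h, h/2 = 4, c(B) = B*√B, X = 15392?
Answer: 381746627 - 1192120*I*√5 ≈ 3.8175e+8 - 2.6657e+6*I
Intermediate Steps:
c(B) = B^(3/2)
h = 8 (h = 2*4 = 8)
F(J) = 8*J - 40*I*√5 (F(J) = (J + (-5)^(3/2))*8 = (J - 5*I*√5)*8 = 8*J - 40*I*√5)
((X + 14287) + m(-60, 183))*(12961 + F(-19)) = ((15392 + 14287) + 124)*(12961 + (8*(-19) - 40*I*√5)) = (29679 + 124)*(12961 + (-152 - 40*I*√5)) = 29803*(12809 - 40*I*√5) = 381746627 - 1192120*I*√5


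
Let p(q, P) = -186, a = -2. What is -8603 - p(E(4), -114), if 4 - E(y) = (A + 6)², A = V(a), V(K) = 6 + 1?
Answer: -8417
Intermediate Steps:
V(K) = 7
A = 7
E(y) = -165 (E(y) = 4 - (7 + 6)² = 4 - 1*13² = 4 - 1*169 = 4 - 169 = -165)
-8603 - p(E(4), -114) = -8603 - 1*(-186) = -8603 + 186 = -8417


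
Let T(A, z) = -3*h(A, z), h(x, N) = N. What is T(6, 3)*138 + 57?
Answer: -1185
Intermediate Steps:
T(A, z) = -3*z
T(6, 3)*138 + 57 = -3*3*138 + 57 = -9*138 + 57 = -1242 + 57 = -1185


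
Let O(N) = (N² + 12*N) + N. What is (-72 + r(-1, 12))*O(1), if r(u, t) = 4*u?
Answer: -1064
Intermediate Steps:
O(N) = N² + 13*N
(-72 + r(-1, 12))*O(1) = (-72 + 4*(-1))*(1*(13 + 1)) = (-72 - 4)*(1*14) = -76*14 = -1064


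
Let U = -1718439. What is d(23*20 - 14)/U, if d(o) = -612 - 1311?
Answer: 641/572813 ≈ 0.0011190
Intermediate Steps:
d(o) = -1923
d(23*20 - 14)/U = -1923/(-1718439) = -1923*(-1/1718439) = 641/572813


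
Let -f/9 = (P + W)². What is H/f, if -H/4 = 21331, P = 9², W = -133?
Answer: 21331/6084 ≈ 3.5061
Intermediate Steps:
P = 81
H = -85324 (H = -4*21331 = -85324)
f = -24336 (f = -9*(81 - 133)² = -9*(-52)² = -9*2704 = -24336)
H/f = -85324/(-24336) = -85324*(-1/24336) = 21331/6084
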